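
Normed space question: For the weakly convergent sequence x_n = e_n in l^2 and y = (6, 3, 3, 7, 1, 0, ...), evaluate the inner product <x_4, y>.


x_4 = e_4 is the standard basis vector with 1 in position 4.
<x_4, y> = y_4 = 7
As n -> infinity, <x_n, y> -> 0, confirming weak convergence of (x_n) to 0.

7


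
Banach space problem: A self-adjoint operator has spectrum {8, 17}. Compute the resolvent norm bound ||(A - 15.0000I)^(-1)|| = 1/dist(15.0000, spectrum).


dist(15.0000, {8, 17}) = min(|15.0000 - 8|, |15.0000 - 17|)
= min(7.0000, 2.0000) = 2.0000
Resolvent bound = 1/2.0000 = 0.5000

0.5000


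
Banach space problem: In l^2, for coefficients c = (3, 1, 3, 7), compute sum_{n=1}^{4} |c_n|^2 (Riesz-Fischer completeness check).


sum |c_n|^2 = 3^2 + 1^2 + 3^2 + 7^2
= 9 + 1 + 9 + 49
= 68

68


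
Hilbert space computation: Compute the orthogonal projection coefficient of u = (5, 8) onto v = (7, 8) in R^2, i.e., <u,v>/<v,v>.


Computing <u,v> = 5*7 + 8*8 = 99
Computing <v,v> = 7^2 + 8^2 = 113
Projection coefficient = 99/113 = 0.8761

0.8761


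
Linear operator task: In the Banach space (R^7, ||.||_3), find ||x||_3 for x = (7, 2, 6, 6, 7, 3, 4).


The l^3 norm = (sum |x_i|^3)^(1/3)
Sum of 3th powers = 343 + 8 + 216 + 216 + 343 + 27 + 64 = 1217
||x||_3 = (1217)^(1/3) = 10.6765

10.6765


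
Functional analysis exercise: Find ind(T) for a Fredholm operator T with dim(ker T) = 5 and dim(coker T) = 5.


The Fredholm index is defined as ind(T) = dim(ker T) - dim(coker T)
= 5 - 5
= 0

0


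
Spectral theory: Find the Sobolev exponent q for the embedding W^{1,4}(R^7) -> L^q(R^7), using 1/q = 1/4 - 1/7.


Using the Sobolev embedding formula: 1/q = 1/p - k/n
1/q = 1/4 - 1/7 = 3/28
q = 1/(3/28) = 28/3 = 9.3333

9.3333


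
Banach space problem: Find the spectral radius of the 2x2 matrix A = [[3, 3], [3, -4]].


For a 2x2 matrix, eigenvalues satisfy lambda^2 - (trace)*lambda + det = 0
trace = 3 + -4 = -1
det = 3*-4 - 3*3 = -21
discriminant = (-1)^2 - 4*(-21) = 85
spectral radius = max |eigenvalue| = 5.1098

5.1098


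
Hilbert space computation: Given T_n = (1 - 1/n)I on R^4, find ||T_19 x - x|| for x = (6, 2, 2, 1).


T_19 x - x = (1 - 1/19)x - x = -x/19
||x|| = sqrt(45) = 6.7082
||T_19 x - x|| = ||x||/19 = 6.7082/19 = 0.3531

0.3531


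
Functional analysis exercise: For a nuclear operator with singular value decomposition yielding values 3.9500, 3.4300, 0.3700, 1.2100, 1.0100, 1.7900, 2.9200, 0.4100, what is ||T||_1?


The nuclear norm is the sum of all singular values.
||T||_1 = 3.9500 + 3.4300 + 0.3700 + 1.2100 + 1.0100 + 1.7900 + 2.9200 + 0.4100
= 15.0900

15.0900


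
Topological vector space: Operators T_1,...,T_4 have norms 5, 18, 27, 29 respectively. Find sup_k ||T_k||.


By the Uniform Boundedness Principle, the supremum of norms is finite.
sup_k ||T_k|| = max(5, 18, 27, 29) = 29

29


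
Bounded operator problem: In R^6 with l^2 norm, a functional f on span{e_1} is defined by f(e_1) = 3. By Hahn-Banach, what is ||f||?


The norm of f is given by ||f|| = sup_{||x||=1} |f(x)|.
On span{e_1}, ||e_1|| = 1, so ||f|| = |f(e_1)| / ||e_1||
= |3| / 1 = 3.0000

3.0000


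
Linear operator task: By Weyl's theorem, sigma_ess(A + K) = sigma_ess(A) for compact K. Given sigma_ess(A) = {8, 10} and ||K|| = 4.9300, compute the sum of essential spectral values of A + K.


By Weyl's theorem, the essential spectrum is invariant under compact perturbations.
sigma_ess(A + K) = sigma_ess(A) = {8, 10}
Sum = 8 + 10 = 18

18


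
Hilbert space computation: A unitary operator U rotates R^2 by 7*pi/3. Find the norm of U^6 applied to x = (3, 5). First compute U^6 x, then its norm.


U is a rotation by theta = 7*pi/3
U^6 = rotation by 6*theta = 42*pi/3 = 0*pi/3 (mod 2*pi)
cos(0*pi/3) = 1.0000, sin(0*pi/3) = 0.0000
U^6 x = (1.0000 * 3 - 0.0000 * 5, 0.0000 * 3 + 1.0000 * 5)
= (3.0000, 5.0000)
||U^6 x|| = sqrt(3.0000^2 + 5.0000^2) = sqrt(34.0000) = 5.8310

5.8310


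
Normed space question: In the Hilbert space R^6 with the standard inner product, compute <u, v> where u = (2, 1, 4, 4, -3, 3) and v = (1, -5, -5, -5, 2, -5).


Computing the standard inner product <u, v> = sum u_i * v_i
= 2*1 + 1*-5 + 4*-5 + 4*-5 + -3*2 + 3*-5
= 2 + -5 + -20 + -20 + -6 + -15
= -64

-64


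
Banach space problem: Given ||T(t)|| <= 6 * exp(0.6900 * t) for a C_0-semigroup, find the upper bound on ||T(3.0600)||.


||T(3.0600)|| <= 6 * exp(0.6900 * 3.0600)
= 6 * exp(2.1114)
= 6 * 8.2598
= 49.5588

49.5588


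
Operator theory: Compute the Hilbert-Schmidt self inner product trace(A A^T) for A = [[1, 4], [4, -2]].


trace(A * A^T) = sum of squares of all entries
= 1^2 + 4^2 + 4^2 + (-2)^2
= 1 + 16 + 16 + 4
= 37

37


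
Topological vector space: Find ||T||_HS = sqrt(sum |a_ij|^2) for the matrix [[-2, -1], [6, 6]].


The Hilbert-Schmidt norm is sqrt(sum of squares of all entries).
Sum of squares = (-2)^2 + (-1)^2 + 6^2 + 6^2
= 4 + 1 + 36 + 36 = 77
||T||_HS = sqrt(77) = 8.7750

8.7750


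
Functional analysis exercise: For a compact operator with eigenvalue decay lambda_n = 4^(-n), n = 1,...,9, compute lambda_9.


The eigenvalue formula gives lambda_9 = 1/4^9
= 1/262144
= 3.8147e-06

3.8147e-06


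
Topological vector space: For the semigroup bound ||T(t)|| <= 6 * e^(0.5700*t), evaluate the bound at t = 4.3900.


||T(4.3900)|| <= 6 * exp(0.5700 * 4.3900)
= 6 * exp(2.5023)
= 6 * 12.2105
= 73.2633

73.2633


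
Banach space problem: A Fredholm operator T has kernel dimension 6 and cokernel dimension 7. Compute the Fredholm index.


The Fredholm index is defined as ind(T) = dim(ker T) - dim(coker T)
= 6 - 7
= -1

-1


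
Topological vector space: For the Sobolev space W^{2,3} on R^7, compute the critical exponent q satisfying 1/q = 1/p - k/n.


Using the Sobolev embedding formula: 1/q = 1/p - k/n
1/q = 1/3 - 2/7 = 1/21
q = 1/(1/21) = 21

21.0000


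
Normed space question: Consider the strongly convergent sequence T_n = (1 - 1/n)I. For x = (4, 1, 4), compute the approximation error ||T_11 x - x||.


T_11 x - x = (1 - 1/11)x - x = -x/11
||x|| = sqrt(33) = 5.7446
||T_11 x - x|| = ||x||/11 = 5.7446/11 = 0.5222

0.5222


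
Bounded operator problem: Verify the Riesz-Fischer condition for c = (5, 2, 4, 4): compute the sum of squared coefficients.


sum |c_n|^2 = 5^2 + 2^2 + 4^2 + 4^2
= 25 + 4 + 16 + 16
= 61

61


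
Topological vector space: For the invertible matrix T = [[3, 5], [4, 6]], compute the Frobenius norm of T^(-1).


det(T) = 3*6 - 5*4 = -2
T^(-1) = (1/-2) * [[6, -5], [-4, 3]] = [[-3.0000, 2.5000], [2.0000, -1.5000]]
||T^(-1)||_F^2 = (-3.0000)^2 + 2.5000^2 + 2.0000^2 + (-1.5000)^2 = 21.5000
||T^(-1)||_F = sqrt(21.5000) = 4.6368

4.6368


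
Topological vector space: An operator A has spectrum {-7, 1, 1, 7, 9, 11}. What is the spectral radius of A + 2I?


Spectrum of A + 2I = {-5, 3, 3, 9, 11, 13}
Spectral radius = max |lambda| over the shifted spectrum
= max(5, 3, 3, 9, 11, 13) = 13

13


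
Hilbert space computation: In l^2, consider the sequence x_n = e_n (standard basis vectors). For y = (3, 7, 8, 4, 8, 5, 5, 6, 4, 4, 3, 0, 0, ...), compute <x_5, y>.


x_5 = e_5 is the standard basis vector with 1 in position 5.
<x_5, y> = y_5 = 8
As n -> infinity, <x_n, y> -> 0, confirming weak convergence of (x_n) to 0.

8


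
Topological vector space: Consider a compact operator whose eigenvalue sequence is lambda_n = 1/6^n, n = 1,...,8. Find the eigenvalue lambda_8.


The eigenvalue formula gives lambda_8 = 1/6^8
= 1/1679616
= 5.9537e-07

5.9537e-07


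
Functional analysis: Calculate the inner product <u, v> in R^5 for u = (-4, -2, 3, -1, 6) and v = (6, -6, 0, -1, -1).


Computing the standard inner product <u, v> = sum u_i * v_i
= -4*6 + -2*-6 + 3*0 + -1*-1 + 6*-1
= -24 + 12 + 0 + 1 + -6
= -17

-17


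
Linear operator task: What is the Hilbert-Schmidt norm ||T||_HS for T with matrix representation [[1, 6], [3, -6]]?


The Hilbert-Schmidt norm is sqrt(sum of squares of all entries).
Sum of squares = 1^2 + 6^2 + 3^2 + (-6)^2
= 1 + 36 + 9 + 36 = 82
||T||_HS = sqrt(82) = 9.0554

9.0554


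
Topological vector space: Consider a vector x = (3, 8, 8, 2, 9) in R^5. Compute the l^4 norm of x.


The l^4 norm = (sum |x_i|^4)^(1/4)
Sum of 4th powers = 81 + 4096 + 4096 + 16 + 6561 = 14850
||x||_4 = (14850)^(1/4) = 11.0390

11.0390


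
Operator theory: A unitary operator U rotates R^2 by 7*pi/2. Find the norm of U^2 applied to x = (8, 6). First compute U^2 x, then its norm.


U is a rotation by theta = 7*pi/2
U^2 = rotation by 2*theta = 14*pi/2 = 2*pi/2 (mod 2*pi)
cos(2*pi/2) = -1.0000, sin(2*pi/2) = 0.0000
U^2 x = (-1.0000 * 8 - 0.0000 * 6, 0.0000 * 8 + -1.0000 * 6)
= (-8.0000, -6.0000)
||U^2 x|| = sqrt((-8.0000)^2 + (-6.0000)^2) = sqrt(100.0000) = 10.0000

10.0000


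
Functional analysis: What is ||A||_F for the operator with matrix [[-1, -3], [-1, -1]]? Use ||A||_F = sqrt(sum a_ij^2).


||A||_F^2 = sum a_ij^2
= (-1)^2 + (-3)^2 + (-1)^2 + (-1)^2
= 1 + 9 + 1 + 1 = 12
||A||_F = sqrt(12) = 3.4641

3.4641


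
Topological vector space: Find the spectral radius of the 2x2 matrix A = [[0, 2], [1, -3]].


For a 2x2 matrix, eigenvalues satisfy lambda^2 - (trace)*lambda + det = 0
trace = 0 + -3 = -3
det = 0*-3 - 2*1 = -2
discriminant = (-3)^2 - 4*(-2) = 17
spectral radius = max |eigenvalue| = 3.5616

3.5616


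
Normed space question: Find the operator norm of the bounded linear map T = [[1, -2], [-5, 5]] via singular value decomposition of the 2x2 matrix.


A^T A = [[26, -27], [-27, 29]]
trace(A^T A) = 55, det(A^T A) = 25
discriminant = 55^2 - 4*25 = 2925
Largest eigenvalue of A^T A = (trace + sqrt(disc))/2 = 54.5416
||T|| = sqrt(54.5416) = 7.3852

7.3852


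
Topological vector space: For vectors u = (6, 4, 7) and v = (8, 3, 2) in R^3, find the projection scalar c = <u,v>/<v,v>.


Computing <u,v> = 6*8 + 4*3 + 7*2 = 74
Computing <v,v> = 8^2 + 3^2 + 2^2 = 77
Projection coefficient = 74/77 = 0.9610

0.9610


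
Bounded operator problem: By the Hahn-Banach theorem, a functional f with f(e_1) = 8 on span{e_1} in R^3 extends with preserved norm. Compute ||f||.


The norm of f is given by ||f|| = sup_{||x||=1} |f(x)|.
On span{e_1}, ||e_1|| = 1, so ||f|| = |f(e_1)| / ||e_1||
= |8| / 1 = 8.0000

8.0000


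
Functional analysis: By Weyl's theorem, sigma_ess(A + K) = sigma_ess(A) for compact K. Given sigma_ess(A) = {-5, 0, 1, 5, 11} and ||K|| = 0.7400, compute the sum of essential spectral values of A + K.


By Weyl's theorem, the essential spectrum is invariant under compact perturbations.
sigma_ess(A + K) = sigma_ess(A) = {-5, 0, 1, 5, 11}
Sum = -5 + 0 + 1 + 5 + 11 = 12

12


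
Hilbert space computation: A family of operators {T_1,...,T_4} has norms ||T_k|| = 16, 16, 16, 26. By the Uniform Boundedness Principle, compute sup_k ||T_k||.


By the Uniform Boundedness Principle, the supremum of norms is finite.
sup_k ||T_k|| = max(16, 16, 16, 26) = 26

26


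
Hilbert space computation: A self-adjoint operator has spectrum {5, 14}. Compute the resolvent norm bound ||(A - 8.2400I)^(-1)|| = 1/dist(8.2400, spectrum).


dist(8.2400, {5, 14}) = min(|8.2400 - 5|, |8.2400 - 14|)
= min(3.2400, 5.7600) = 3.2400
Resolvent bound = 1/3.2400 = 0.3086

0.3086


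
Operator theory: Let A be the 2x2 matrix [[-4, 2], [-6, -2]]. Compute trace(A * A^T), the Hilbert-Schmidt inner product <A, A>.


trace(A * A^T) = sum of squares of all entries
= (-4)^2 + 2^2 + (-6)^2 + (-2)^2
= 16 + 4 + 36 + 4
= 60

60


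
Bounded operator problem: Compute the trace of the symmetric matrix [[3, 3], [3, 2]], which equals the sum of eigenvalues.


For a self-adjoint (symmetric) matrix, the eigenvalues are real.
The sum of eigenvalues equals the trace of the matrix.
trace = 3 + 2 = 5

5


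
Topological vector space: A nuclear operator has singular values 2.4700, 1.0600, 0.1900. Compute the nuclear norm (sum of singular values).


The nuclear norm is the sum of all singular values.
||T||_1 = 2.4700 + 1.0600 + 0.1900
= 3.7200

3.7200


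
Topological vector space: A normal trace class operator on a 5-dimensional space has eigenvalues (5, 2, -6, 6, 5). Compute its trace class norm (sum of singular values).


For a normal operator, singular values equal |eigenvalues|.
Trace norm = sum |lambda_i| = 5 + 2 + 6 + 6 + 5
= 24

24


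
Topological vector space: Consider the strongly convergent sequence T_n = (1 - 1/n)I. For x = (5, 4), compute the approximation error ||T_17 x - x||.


T_17 x - x = (1 - 1/17)x - x = -x/17
||x|| = sqrt(41) = 6.4031
||T_17 x - x|| = ||x||/17 = 6.4031/17 = 0.3767

0.3767


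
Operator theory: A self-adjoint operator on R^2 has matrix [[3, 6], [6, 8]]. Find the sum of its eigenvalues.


For a self-adjoint (symmetric) matrix, the eigenvalues are real.
The sum of eigenvalues equals the trace of the matrix.
trace = 3 + 8 = 11

11


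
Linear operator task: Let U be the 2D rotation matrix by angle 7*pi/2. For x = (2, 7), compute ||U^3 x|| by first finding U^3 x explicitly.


U is a rotation by theta = 7*pi/2
U^3 = rotation by 3*theta = 21*pi/2 = 1*pi/2 (mod 2*pi)
cos(1*pi/2) = 0.0000, sin(1*pi/2) = 1.0000
U^3 x = (0.0000 * 2 - 1.0000 * 7, 1.0000 * 2 + 0.0000 * 7)
= (-7.0000, 2.0000)
||U^3 x|| = sqrt((-7.0000)^2 + 2.0000^2) = sqrt(53.0000) = 7.2801

7.2801


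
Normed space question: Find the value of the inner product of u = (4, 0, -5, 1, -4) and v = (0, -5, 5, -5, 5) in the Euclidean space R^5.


Computing the standard inner product <u, v> = sum u_i * v_i
= 4*0 + 0*-5 + -5*5 + 1*-5 + -4*5
= 0 + 0 + -25 + -5 + -20
= -50

-50


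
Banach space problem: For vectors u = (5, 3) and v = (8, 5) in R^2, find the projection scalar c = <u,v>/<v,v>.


Computing <u,v> = 5*8 + 3*5 = 55
Computing <v,v> = 8^2 + 5^2 = 89
Projection coefficient = 55/89 = 0.6180

0.6180


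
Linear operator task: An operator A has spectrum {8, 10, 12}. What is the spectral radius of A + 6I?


Spectrum of A + 6I = {14, 16, 18}
Spectral radius = max |lambda| over the shifted spectrum
= max(14, 16, 18) = 18

18


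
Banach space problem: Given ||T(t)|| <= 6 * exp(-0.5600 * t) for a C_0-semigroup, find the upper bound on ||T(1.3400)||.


||T(1.3400)|| <= 6 * exp(-0.5600 * 1.3400)
= 6 * exp(-0.7504)
= 6 * 0.4722
= 2.8331

2.8331


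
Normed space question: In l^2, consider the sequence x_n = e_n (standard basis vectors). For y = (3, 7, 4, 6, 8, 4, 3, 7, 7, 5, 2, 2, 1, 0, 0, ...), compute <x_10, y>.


x_10 = e_10 is the standard basis vector with 1 in position 10.
<x_10, y> = y_10 = 5
As n -> infinity, <x_n, y> -> 0, confirming weak convergence of (x_n) to 0.

5


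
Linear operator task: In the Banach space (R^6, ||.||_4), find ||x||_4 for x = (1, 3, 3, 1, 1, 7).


The l^4 norm = (sum |x_i|^4)^(1/4)
Sum of 4th powers = 1 + 81 + 81 + 1 + 1 + 2401 = 2566
||x||_4 = (2566)^(1/4) = 7.1173

7.1173


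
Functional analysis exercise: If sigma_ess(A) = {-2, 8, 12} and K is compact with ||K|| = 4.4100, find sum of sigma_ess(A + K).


By Weyl's theorem, the essential spectrum is invariant under compact perturbations.
sigma_ess(A + K) = sigma_ess(A) = {-2, 8, 12}
Sum = -2 + 8 + 12 = 18

18


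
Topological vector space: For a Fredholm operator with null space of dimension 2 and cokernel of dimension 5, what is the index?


The Fredholm index is defined as ind(T) = dim(ker T) - dim(coker T)
= 2 - 5
= -3

-3


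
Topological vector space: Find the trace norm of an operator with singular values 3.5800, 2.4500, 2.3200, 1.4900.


The nuclear norm is the sum of all singular values.
||T||_1 = 3.5800 + 2.4500 + 2.3200 + 1.4900
= 9.8400

9.8400


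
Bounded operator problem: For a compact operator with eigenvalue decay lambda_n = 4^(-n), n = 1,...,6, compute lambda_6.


The eigenvalue formula gives lambda_6 = 1/4^6
= 1/4096
= 2.4414e-04

2.4414e-04


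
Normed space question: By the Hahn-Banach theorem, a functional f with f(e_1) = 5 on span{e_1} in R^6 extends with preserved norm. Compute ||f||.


The norm of f is given by ||f|| = sup_{||x||=1} |f(x)|.
On span{e_1}, ||e_1|| = 1, so ||f|| = |f(e_1)| / ||e_1||
= |5| / 1 = 5.0000

5.0000


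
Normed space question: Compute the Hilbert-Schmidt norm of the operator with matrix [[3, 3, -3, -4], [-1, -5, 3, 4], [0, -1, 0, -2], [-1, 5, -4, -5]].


The Hilbert-Schmidt norm is sqrt(sum of squares of all entries).
Sum of squares = 3^2 + 3^2 + (-3)^2 + (-4)^2 + (-1)^2 + (-5)^2 + 3^2 + 4^2 + 0^2 + (-1)^2 + 0^2 + (-2)^2 + (-1)^2 + 5^2 + (-4)^2 + (-5)^2
= 9 + 9 + 9 + 16 + 1 + 25 + 9 + 16 + 0 + 1 + 0 + 4 + 1 + 25 + 16 + 25 = 166
||T||_HS = sqrt(166) = 12.8841

12.8841


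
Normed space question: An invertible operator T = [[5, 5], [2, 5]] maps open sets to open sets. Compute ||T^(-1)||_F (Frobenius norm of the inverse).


det(T) = 5*5 - 5*2 = 15
T^(-1) = (1/15) * [[5, -5], [-2, 5]] = [[0.3333, -0.3333], [-0.1333, 0.3333]]
||T^(-1)||_F^2 = 0.3333^2 + (-0.3333)^2 + (-0.1333)^2 + 0.3333^2 = 0.3511
||T^(-1)||_F = sqrt(0.3511) = 0.5925

0.5925


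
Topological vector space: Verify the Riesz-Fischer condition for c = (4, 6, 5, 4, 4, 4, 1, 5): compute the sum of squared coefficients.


sum |c_n|^2 = 4^2 + 6^2 + 5^2 + 4^2 + 4^2 + 4^2 + 1^2 + 5^2
= 16 + 36 + 25 + 16 + 16 + 16 + 1 + 25
= 151

151


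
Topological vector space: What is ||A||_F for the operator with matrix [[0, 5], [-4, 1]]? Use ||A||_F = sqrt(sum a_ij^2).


||A||_F^2 = sum a_ij^2
= 0^2 + 5^2 + (-4)^2 + 1^2
= 0 + 25 + 16 + 1 = 42
||A||_F = sqrt(42) = 6.4807

6.4807


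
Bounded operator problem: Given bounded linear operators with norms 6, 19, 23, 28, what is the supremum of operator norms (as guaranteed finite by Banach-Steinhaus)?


By the Uniform Boundedness Principle, the supremum of norms is finite.
sup_k ||T_k|| = max(6, 19, 23, 28) = 28

28


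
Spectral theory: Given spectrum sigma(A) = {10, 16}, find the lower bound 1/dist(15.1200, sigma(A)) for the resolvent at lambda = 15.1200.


dist(15.1200, {10, 16}) = min(|15.1200 - 10|, |15.1200 - 16|)
= min(5.1200, 0.8800) = 0.8800
Resolvent bound = 1/0.8800 = 1.1364

1.1364


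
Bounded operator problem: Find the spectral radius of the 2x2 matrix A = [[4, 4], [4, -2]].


For a 2x2 matrix, eigenvalues satisfy lambda^2 - (trace)*lambda + det = 0
trace = 4 + -2 = 2
det = 4*-2 - 4*4 = -24
discriminant = 2^2 - 4*(-24) = 100
spectral radius = max |eigenvalue| = 6.0000

6.0000


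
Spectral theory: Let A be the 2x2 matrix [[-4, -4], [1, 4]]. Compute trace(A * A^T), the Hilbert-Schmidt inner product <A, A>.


trace(A * A^T) = sum of squares of all entries
= (-4)^2 + (-4)^2 + 1^2 + 4^2
= 16 + 16 + 1 + 16
= 49

49


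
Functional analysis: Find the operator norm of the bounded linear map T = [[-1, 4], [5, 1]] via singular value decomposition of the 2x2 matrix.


A^T A = [[26, 1], [1, 17]]
trace(A^T A) = 43, det(A^T A) = 441
discriminant = 43^2 - 4*441 = 85
Largest eigenvalue of A^T A = (trace + sqrt(disc))/2 = 26.1098
||T|| = sqrt(26.1098) = 5.1098

5.1098


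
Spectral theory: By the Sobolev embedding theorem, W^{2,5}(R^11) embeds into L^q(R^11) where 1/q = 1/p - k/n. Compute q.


Using the Sobolev embedding formula: 1/q = 1/p - k/n
1/q = 1/5 - 2/11 = 1/55
q = 1/(1/55) = 55

55.0000


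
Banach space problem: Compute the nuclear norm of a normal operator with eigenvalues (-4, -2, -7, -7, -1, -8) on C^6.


For a normal operator, singular values equal |eigenvalues|.
Trace norm = sum |lambda_i| = 4 + 2 + 7 + 7 + 1 + 8
= 29

29


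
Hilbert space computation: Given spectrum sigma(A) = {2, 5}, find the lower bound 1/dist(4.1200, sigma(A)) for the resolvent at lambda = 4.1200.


dist(4.1200, {2, 5}) = min(|4.1200 - 2|, |4.1200 - 5|)
= min(2.1200, 0.8800) = 0.8800
Resolvent bound = 1/0.8800 = 1.1364

1.1364


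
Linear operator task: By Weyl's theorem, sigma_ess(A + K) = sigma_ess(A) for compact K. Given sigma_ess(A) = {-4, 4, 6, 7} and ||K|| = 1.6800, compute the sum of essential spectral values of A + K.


By Weyl's theorem, the essential spectrum is invariant under compact perturbations.
sigma_ess(A + K) = sigma_ess(A) = {-4, 4, 6, 7}
Sum = -4 + 4 + 6 + 7 = 13

13


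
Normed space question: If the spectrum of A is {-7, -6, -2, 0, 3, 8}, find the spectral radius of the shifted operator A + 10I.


Spectrum of A + 10I = {3, 4, 8, 10, 13, 18}
Spectral radius = max |lambda| over the shifted spectrum
= max(3, 4, 8, 10, 13, 18) = 18

18


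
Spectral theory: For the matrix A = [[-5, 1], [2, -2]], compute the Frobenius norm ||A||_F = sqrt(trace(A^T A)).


||A||_F^2 = sum a_ij^2
= (-5)^2 + 1^2 + 2^2 + (-2)^2
= 25 + 1 + 4 + 4 = 34
||A||_F = sqrt(34) = 5.8310

5.8310


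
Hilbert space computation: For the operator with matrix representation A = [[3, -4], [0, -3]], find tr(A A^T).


trace(A * A^T) = sum of squares of all entries
= 3^2 + (-4)^2 + 0^2 + (-3)^2
= 9 + 16 + 0 + 9
= 34

34


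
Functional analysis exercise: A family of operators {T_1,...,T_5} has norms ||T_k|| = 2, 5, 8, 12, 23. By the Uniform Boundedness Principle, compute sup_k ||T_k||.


By the Uniform Boundedness Principle, the supremum of norms is finite.
sup_k ||T_k|| = max(2, 5, 8, 12, 23) = 23

23


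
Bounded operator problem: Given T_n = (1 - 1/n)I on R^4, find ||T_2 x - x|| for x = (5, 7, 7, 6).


T_2 x - x = (1 - 1/2)x - x = -x/2
||x|| = sqrt(159) = 12.6095
||T_2 x - x|| = ||x||/2 = 12.6095/2 = 6.3048

6.3048


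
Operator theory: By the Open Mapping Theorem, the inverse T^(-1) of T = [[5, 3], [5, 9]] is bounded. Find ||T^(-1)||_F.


det(T) = 5*9 - 3*5 = 30
T^(-1) = (1/30) * [[9, -3], [-5, 5]] = [[0.3000, -0.1000], [-0.1667, 0.1667]]
||T^(-1)||_F^2 = 0.3000^2 + (-0.1000)^2 + (-0.1667)^2 + 0.1667^2 = 0.1556
||T^(-1)||_F = sqrt(0.1556) = 0.3944

0.3944


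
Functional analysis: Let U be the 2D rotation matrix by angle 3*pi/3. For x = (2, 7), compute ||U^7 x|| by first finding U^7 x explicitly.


U is a rotation by theta = 3*pi/3
U^7 = rotation by 7*theta = 21*pi/3 = 3*pi/3 (mod 2*pi)
cos(3*pi/3) = -1.0000, sin(3*pi/3) = 0.0000
U^7 x = (-1.0000 * 2 - 0.0000 * 7, 0.0000 * 2 + -1.0000 * 7)
= (-2.0000, -7.0000)
||U^7 x|| = sqrt((-2.0000)^2 + (-7.0000)^2) = sqrt(53.0000) = 7.2801

7.2801


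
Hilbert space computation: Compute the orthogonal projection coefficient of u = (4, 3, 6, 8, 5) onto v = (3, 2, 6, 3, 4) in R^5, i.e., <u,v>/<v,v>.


Computing <u,v> = 4*3 + 3*2 + 6*6 + 8*3 + 5*4 = 98
Computing <v,v> = 3^2 + 2^2 + 6^2 + 3^2 + 4^2 = 74
Projection coefficient = 98/74 = 1.3243

1.3243


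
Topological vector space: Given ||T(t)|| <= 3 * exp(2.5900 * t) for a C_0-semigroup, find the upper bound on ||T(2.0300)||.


||T(2.0300)|| <= 3 * exp(2.5900 * 2.0300)
= 3 * exp(5.2577)
= 3 * 192.0393
= 576.1179

576.1179


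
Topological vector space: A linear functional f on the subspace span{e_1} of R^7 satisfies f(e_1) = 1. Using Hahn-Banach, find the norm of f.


The norm of f is given by ||f|| = sup_{||x||=1} |f(x)|.
On span{e_1}, ||e_1|| = 1, so ||f|| = |f(e_1)| / ||e_1||
= |1| / 1 = 1.0000

1.0000


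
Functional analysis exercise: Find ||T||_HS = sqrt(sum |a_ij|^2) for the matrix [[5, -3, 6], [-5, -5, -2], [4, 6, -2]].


The Hilbert-Schmidt norm is sqrt(sum of squares of all entries).
Sum of squares = 5^2 + (-3)^2 + 6^2 + (-5)^2 + (-5)^2 + (-2)^2 + 4^2 + 6^2 + (-2)^2
= 25 + 9 + 36 + 25 + 25 + 4 + 16 + 36 + 4 = 180
||T||_HS = sqrt(180) = 13.4164

13.4164


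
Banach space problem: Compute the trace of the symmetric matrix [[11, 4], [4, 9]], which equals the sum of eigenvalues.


For a self-adjoint (symmetric) matrix, the eigenvalues are real.
The sum of eigenvalues equals the trace of the matrix.
trace = 11 + 9 = 20

20


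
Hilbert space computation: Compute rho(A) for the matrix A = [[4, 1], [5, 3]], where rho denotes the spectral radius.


For a 2x2 matrix, eigenvalues satisfy lambda^2 - (trace)*lambda + det = 0
trace = 4 + 3 = 7
det = 4*3 - 1*5 = 7
discriminant = 7^2 - 4*(7) = 21
spectral radius = max |eigenvalue| = 5.7913

5.7913


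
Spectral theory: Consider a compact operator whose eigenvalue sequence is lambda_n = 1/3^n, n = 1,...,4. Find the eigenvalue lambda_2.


The eigenvalue formula gives lambda_2 = 1/3^2
= 1/9
= 0.1111

0.1111


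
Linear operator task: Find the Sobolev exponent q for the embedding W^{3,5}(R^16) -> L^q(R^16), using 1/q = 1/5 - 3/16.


Using the Sobolev embedding formula: 1/q = 1/p - k/n
1/q = 1/5 - 3/16 = 1/80
q = 1/(1/80) = 80

80.0000


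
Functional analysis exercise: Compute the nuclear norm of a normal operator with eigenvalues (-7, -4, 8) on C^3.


For a normal operator, singular values equal |eigenvalues|.
Trace norm = sum |lambda_i| = 7 + 4 + 8
= 19

19


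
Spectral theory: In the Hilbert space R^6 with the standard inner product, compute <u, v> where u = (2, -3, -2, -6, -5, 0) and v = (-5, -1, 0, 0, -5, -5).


Computing the standard inner product <u, v> = sum u_i * v_i
= 2*-5 + -3*-1 + -2*0 + -6*0 + -5*-5 + 0*-5
= -10 + 3 + 0 + 0 + 25 + 0
= 18

18


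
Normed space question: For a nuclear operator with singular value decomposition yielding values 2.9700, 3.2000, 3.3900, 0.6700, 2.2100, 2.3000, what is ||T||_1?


The nuclear norm is the sum of all singular values.
||T||_1 = 2.9700 + 3.2000 + 3.3900 + 0.6700 + 2.2100 + 2.3000
= 14.7400

14.7400


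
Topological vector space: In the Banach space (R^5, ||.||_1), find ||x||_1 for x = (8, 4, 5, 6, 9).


The l^1 norm equals the sum of absolute values of all components.
||x||_1 = 8 + 4 + 5 + 6 + 9
= 32

32.0000


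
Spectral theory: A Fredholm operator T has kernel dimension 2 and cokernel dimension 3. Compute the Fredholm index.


The Fredholm index is defined as ind(T) = dim(ker T) - dim(coker T)
= 2 - 3
= -1

-1


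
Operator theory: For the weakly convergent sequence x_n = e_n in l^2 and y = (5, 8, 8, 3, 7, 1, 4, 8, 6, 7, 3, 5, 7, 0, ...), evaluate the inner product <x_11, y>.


x_11 = e_11 is the standard basis vector with 1 in position 11.
<x_11, y> = y_11 = 3
As n -> infinity, <x_n, y> -> 0, confirming weak convergence of (x_n) to 0.

3


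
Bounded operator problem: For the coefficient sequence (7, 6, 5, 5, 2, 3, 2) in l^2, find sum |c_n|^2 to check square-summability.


sum |c_n|^2 = 7^2 + 6^2 + 5^2 + 5^2 + 2^2 + 3^2 + 2^2
= 49 + 36 + 25 + 25 + 4 + 9 + 4
= 152

152


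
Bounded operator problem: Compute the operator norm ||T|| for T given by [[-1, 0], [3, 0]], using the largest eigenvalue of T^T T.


A^T A = [[10, 0], [0, 0]]
trace(A^T A) = 10, det(A^T A) = 0
discriminant = 10^2 - 4*0 = 100
Largest eigenvalue of A^T A = (trace + sqrt(disc))/2 = 10.0000
||T|| = sqrt(10.0000) = 3.1623

3.1623


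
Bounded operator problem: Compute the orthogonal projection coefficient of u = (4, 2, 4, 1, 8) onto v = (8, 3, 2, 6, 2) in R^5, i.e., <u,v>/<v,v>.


Computing <u,v> = 4*8 + 2*3 + 4*2 + 1*6 + 8*2 = 68
Computing <v,v> = 8^2 + 3^2 + 2^2 + 6^2 + 2^2 = 117
Projection coefficient = 68/117 = 0.5812

0.5812


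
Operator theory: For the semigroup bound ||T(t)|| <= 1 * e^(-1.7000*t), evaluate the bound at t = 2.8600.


||T(2.8600)|| <= 1 * exp(-1.7000 * 2.8600)
= 1 * exp(-4.8620)
= 1 * 0.0077
= 0.0077

0.0077


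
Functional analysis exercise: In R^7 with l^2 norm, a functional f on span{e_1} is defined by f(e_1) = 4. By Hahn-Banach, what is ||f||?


The norm of f is given by ||f|| = sup_{||x||=1} |f(x)|.
On span{e_1}, ||e_1|| = 1, so ||f|| = |f(e_1)| / ||e_1||
= |4| / 1 = 4.0000

4.0000


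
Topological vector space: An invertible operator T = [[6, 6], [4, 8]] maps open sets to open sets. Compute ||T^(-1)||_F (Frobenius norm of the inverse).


det(T) = 6*8 - 6*4 = 24
T^(-1) = (1/24) * [[8, -6], [-4, 6]] = [[0.3333, -0.2500], [-0.1667, 0.2500]]
||T^(-1)||_F^2 = 0.3333^2 + (-0.2500)^2 + (-0.1667)^2 + 0.2500^2 = 0.2639
||T^(-1)||_F = sqrt(0.2639) = 0.5137

0.5137


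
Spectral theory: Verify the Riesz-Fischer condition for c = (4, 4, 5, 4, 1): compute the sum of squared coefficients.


sum |c_n|^2 = 4^2 + 4^2 + 5^2 + 4^2 + 1^2
= 16 + 16 + 25 + 16 + 1
= 74

74


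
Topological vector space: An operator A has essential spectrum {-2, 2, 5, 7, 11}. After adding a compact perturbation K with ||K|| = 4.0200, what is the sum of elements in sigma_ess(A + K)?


By Weyl's theorem, the essential spectrum is invariant under compact perturbations.
sigma_ess(A + K) = sigma_ess(A) = {-2, 2, 5, 7, 11}
Sum = -2 + 2 + 5 + 7 + 11 = 23

23


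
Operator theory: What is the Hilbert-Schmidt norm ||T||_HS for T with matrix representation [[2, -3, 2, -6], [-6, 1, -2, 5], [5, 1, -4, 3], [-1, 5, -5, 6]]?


The Hilbert-Schmidt norm is sqrt(sum of squares of all entries).
Sum of squares = 2^2 + (-3)^2 + 2^2 + (-6)^2 + (-6)^2 + 1^2 + (-2)^2 + 5^2 + 5^2 + 1^2 + (-4)^2 + 3^2 + (-1)^2 + 5^2 + (-5)^2 + 6^2
= 4 + 9 + 4 + 36 + 36 + 1 + 4 + 25 + 25 + 1 + 16 + 9 + 1 + 25 + 25 + 36 = 257
||T||_HS = sqrt(257) = 16.0312

16.0312


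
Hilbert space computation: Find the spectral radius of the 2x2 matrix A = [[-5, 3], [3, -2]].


For a 2x2 matrix, eigenvalues satisfy lambda^2 - (trace)*lambda + det = 0
trace = -5 + -2 = -7
det = -5*-2 - 3*3 = 1
discriminant = (-7)^2 - 4*(1) = 45
spectral radius = max |eigenvalue| = 6.8541

6.8541


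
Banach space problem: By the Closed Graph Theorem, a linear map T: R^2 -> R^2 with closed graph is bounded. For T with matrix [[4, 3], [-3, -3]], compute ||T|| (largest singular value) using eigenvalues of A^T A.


A^T A = [[25, 21], [21, 18]]
trace(A^T A) = 43, det(A^T A) = 9
discriminant = 43^2 - 4*9 = 1813
Largest eigenvalue of A^T A = (trace + sqrt(disc))/2 = 42.7897
||T|| = sqrt(42.7897) = 6.5414

6.5414


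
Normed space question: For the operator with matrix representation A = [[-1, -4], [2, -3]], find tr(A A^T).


trace(A * A^T) = sum of squares of all entries
= (-1)^2 + (-4)^2 + 2^2 + (-3)^2
= 1 + 16 + 4 + 9
= 30

30


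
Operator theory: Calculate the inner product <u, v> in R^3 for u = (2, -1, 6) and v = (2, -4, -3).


Computing the standard inner product <u, v> = sum u_i * v_i
= 2*2 + -1*-4 + 6*-3
= 4 + 4 + -18
= -10

-10


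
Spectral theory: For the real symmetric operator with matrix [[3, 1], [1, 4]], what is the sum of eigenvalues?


For a self-adjoint (symmetric) matrix, the eigenvalues are real.
The sum of eigenvalues equals the trace of the matrix.
trace = 3 + 4 = 7

7


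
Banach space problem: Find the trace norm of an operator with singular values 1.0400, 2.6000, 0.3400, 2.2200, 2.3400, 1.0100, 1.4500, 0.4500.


The nuclear norm is the sum of all singular values.
||T||_1 = 1.0400 + 2.6000 + 0.3400 + 2.2200 + 2.3400 + 1.0100 + 1.4500 + 0.4500
= 11.4500

11.4500


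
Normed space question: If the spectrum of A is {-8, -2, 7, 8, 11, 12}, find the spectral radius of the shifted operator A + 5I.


Spectrum of A + 5I = {-3, 3, 12, 13, 16, 17}
Spectral radius = max |lambda| over the shifted spectrum
= max(3, 3, 12, 13, 16, 17) = 17

17


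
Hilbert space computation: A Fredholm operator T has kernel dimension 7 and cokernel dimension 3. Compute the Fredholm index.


The Fredholm index is defined as ind(T) = dim(ker T) - dim(coker T)
= 7 - 3
= 4

4


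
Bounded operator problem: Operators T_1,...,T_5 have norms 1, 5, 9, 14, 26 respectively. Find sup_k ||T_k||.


By the Uniform Boundedness Principle, the supremum of norms is finite.
sup_k ||T_k|| = max(1, 5, 9, 14, 26) = 26

26


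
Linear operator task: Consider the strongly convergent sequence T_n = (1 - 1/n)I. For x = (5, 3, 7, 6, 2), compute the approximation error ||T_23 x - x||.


T_23 x - x = (1 - 1/23)x - x = -x/23
||x|| = sqrt(123) = 11.0905
||T_23 x - x|| = ||x||/23 = 11.0905/23 = 0.4822

0.4822


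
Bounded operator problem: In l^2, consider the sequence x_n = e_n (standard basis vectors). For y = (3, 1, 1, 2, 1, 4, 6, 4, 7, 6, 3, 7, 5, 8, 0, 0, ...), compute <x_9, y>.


x_9 = e_9 is the standard basis vector with 1 in position 9.
<x_9, y> = y_9 = 7
As n -> infinity, <x_n, y> -> 0, confirming weak convergence of (x_n) to 0.

7


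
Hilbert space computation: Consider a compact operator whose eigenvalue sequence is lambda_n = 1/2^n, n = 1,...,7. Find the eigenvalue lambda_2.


The eigenvalue formula gives lambda_2 = 1/2^2
= 1/4
= 0.2500

0.2500


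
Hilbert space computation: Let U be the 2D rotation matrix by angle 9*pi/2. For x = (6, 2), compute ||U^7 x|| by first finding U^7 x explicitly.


U is a rotation by theta = 9*pi/2
U^7 = rotation by 7*theta = 63*pi/2 = 3*pi/2 (mod 2*pi)
cos(3*pi/2) = 0.0000, sin(3*pi/2) = -1.0000
U^7 x = (0.0000 * 6 - -1.0000 * 2, -1.0000 * 6 + 0.0000 * 2)
= (2.0000, -6.0000)
||U^7 x|| = sqrt(2.0000^2 + (-6.0000)^2) = sqrt(40.0000) = 6.3246

6.3246


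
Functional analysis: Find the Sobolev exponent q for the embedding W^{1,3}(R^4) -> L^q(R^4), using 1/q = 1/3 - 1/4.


Using the Sobolev embedding formula: 1/q = 1/p - k/n
1/q = 1/3 - 1/4 = 1/12
q = 1/(1/12) = 12

12.0000


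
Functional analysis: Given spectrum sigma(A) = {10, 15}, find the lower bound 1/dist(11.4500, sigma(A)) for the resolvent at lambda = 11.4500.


dist(11.4500, {10, 15}) = min(|11.4500 - 10|, |11.4500 - 15|)
= min(1.4500, 3.5500) = 1.4500
Resolvent bound = 1/1.4500 = 0.6897

0.6897


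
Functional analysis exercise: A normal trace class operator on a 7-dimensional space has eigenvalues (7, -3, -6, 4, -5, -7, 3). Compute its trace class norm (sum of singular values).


For a normal operator, singular values equal |eigenvalues|.
Trace norm = sum |lambda_i| = 7 + 3 + 6 + 4 + 5 + 7 + 3
= 35

35


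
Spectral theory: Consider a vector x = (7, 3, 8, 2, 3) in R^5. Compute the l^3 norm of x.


The l^3 norm = (sum |x_i|^3)^(1/3)
Sum of 3th powers = 343 + 27 + 512 + 8 + 27 = 917
||x||_3 = (917)^(1/3) = 9.7153

9.7153


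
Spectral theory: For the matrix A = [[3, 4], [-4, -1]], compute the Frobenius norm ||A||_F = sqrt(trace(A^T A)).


||A||_F^2 = sum a_ij^2
= 3^2 + 4^2 + (-4)^2 + (-1)^2
= 9 + 16 + 16 + 1 = 42
||A||_F = sqrt(42) = 6.4807

6.4807


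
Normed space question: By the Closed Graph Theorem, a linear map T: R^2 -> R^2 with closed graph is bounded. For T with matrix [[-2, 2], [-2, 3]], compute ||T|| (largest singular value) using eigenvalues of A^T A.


A^T A = [[8, -10], [-10, 13]]
trace(A^T A) = 21, det(A^T A) = 4
discriminant = 21^2 - 4*4 = 425
Largest eigenvalue of A^T A = (trace + sqrt(disc))/2 = 20.8078
||T|| = sqrt(20.8078) = 4.5616

4.5616


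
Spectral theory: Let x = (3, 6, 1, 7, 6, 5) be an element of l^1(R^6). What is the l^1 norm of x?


The l^1 norm equals the sum of absolute values of all components.
||x||_1 = 3 + 6 + 1 + 7 + 6 + 5
= 28

28.0000


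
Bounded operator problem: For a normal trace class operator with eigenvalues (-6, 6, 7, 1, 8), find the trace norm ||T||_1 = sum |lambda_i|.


For a normal operator, singular values equal |eigenvalues|.
Trace norm = sum |lambda_i| = 6 + 6 + 7 + 1 + 8
= 28

28


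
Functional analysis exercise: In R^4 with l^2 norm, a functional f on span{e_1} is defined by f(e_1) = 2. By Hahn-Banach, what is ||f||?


The norm of f is given by ||f|| = sup_{||x||=1} |f(x)|.
On span{e_1}, ||e_1|| = 1, so ||f|| = |f(e_1)| / ||e_1||
= |2| / 1 = 2.0000

2.0000


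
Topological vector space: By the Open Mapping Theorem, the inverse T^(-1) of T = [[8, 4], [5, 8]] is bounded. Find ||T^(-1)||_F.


det(T) = 8*8 - 4*5 = 44
T^(-1) = (1/44) * [[8, -4], [-5, 8]] = [[0.1818, -0.0909], [-0.1136, 0.1818]]
||T^(-1)||_F^2 = 0.1818^2 + (-0.0909)^2 + (-0.1136)^2 + 0.1818^2 = 0.0873
||T^(-1)||_F = sqrt(0.0873) = 0.2955

0.2955


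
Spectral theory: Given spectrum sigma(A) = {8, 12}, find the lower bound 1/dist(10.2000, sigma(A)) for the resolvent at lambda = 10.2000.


dist(10.2000, {8, 12}) = min(|10.2000 - 8|, |10.2000 - 12|)
= min(2.2000, 1.8000) = 1.8000
Resolvent bound = 1/1.8000 = 0.5556

0.5556


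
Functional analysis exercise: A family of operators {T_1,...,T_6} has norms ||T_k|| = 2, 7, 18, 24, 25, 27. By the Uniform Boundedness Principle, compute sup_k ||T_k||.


By the Uniform Boundedness Principle, the supremum of norms is finite.
sup_k ||T_k|| = max(2, 7, 18, 24, 25, 27) = 27

27


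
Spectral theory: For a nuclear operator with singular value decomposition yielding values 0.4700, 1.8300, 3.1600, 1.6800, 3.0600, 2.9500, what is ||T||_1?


The nuclear norm is the sum of all singular values.
||T||_1 = 0.4700 + 1.8300 + 3.1600 + 1.6800 + 3.0600 + 2.9500
= 13.1500

13.1500


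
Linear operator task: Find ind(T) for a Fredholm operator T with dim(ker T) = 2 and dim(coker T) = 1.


The Fredholm index is defined as ind(T) = dim(ker T) - dim(coker T)
= 2 - 1
= 1

1


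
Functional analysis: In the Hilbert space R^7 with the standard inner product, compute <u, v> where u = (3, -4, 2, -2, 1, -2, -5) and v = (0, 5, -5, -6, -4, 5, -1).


Computing the standard inner product <u, v> = sum u_i * v_i
= 3*0 + -4*5 + 2*-5 + -2*-6 + 1*-4 + -2*5 + -5*-1
= 0 + -20 + -10 + 12 + -4 + -10 + 5
= -27

-27


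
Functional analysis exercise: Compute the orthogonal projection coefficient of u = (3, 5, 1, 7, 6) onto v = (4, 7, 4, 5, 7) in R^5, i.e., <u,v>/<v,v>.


Computing <u,v> = 3*4 + 5*7 + 1*4 + 7*5 + 6*7 = 128
Computing <v,v> = 4^2 + 7^2 + 4^2 + 5^2 + 7^2 = 155
Projection coefficient = 128/155 = 0.8258

0.8258


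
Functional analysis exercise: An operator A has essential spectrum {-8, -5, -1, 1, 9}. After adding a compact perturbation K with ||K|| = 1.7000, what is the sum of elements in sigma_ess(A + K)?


By Weyl's theorem, the essential spectrum is invariant under compact perturbations.
sigma_ess(A + K) = sigma_ess(A) = {-8, -5, -1, 1, 9}
Sum = -8 + -5 + -1 + 1 + 9 = -4

-4


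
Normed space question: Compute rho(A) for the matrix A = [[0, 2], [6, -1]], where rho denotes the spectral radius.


For a 2x2 matrix, eigenvalues satisfy lambda^2 - (trace)*lambda + det = 0
trace = 0 + -1 = -1
det = 0*-1 - 2*6 = -12
discriminant = (-1)^2 - 4*(-12) = 49
spectral radius = max |eigenvalue| = 4.0000

4.0000


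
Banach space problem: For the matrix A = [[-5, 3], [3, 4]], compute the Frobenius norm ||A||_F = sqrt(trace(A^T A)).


||A||_F^2 = sum a_ij^2
= (-5)^2 + 3^2 + 3^2 + 4^2
= 25 + 9 + 9 + 16 = 59
||A||_F = sqrt(59) = 7.6811

7.6811


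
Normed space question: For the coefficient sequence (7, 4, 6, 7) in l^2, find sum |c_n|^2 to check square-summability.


sum |c_n|^2 = 7^2 + 4^2 + 6^2 + 7^2
= 49 + 16 + 36 + 49
= 150

150


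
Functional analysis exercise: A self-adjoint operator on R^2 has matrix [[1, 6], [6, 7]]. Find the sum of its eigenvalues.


For a self-adjoint (symmetric) matrix, the eigenvalues are real.
The sum of eigenvalues equals the trace of the matrix.
trace = 1 + 7 = 8

8


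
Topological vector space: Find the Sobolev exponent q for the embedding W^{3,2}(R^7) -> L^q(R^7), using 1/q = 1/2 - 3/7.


Using the Sobolev embedding formula: 1/q = 1/p - k/n
1/q = 1/2 - 3/7 = 1/14
q = 1/(1/14) = 14

14.0000


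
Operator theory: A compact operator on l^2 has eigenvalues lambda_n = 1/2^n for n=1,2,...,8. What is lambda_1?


The eigenvalue formula gives lambda_1 = 1/2^1
= 1/2
= 0.5000

0.5000


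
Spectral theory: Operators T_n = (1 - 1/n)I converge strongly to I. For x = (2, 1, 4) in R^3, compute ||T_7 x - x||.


T_7 x - x = (1 - 1/7)x - x = -x/7
||x|| = sqrt(21) = 4.5826
||T_7 x - x|| = ||x||/7 = 4.5826/7 = 0.6547

0.6547


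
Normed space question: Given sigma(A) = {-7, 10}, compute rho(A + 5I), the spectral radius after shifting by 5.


Spectrum of A + 5I = {-2, 15}
Spectral radius = max |lambda| over the shifted spectrum
= max(2, 15) = 15

15


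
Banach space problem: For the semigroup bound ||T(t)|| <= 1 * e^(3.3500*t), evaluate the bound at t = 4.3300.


||T(4.3300)|| <= 1 * exp(3.3500 * 4.3300)
= 1 * exp(14.5055)
= 1 * 1.9937e+06
= 1.9937e+06

1.9937e+06
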